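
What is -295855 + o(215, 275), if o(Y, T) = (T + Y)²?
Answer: -55755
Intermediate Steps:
-295855 + o(215, 275) = -295855 + (275 + 215)² = -295855 + 490² = -295855 + 240100 = -55755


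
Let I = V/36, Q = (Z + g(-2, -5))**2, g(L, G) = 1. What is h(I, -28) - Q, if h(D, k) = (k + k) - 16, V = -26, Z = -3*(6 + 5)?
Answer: -1096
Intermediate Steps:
Z = -33 (Z = -3*11 = -33)
Q = 1024 (Q = (-33 + 1)**2 = (-32)**2 = 1024)
I = -13/18 (I = -26/36 = -26*1/36 = -13/18 ≈ -0.72222)
h(D, k) = -16 + 2*k (h(D, k) = 2*k - 16 = -16 + 2*k)
h(I, -28) - Q = (-16 + 2*(-28)) - 1*1024 = (-16 - 56) - 1024 = -72 - 1024 = -1096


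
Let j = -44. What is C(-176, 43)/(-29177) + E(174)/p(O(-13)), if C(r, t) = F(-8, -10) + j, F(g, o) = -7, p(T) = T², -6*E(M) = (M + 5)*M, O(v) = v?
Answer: -151449188/4930913 ≈ -30.714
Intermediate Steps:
E(M) = -M*(5 + M)/6 (E(M) = -(M + 5)*M/6 = -(5 + M)*M/6 = -M*(5 + M)/6)
C(r, t) = -51 (C(r, t) = -7 - 44 = -51)
C(-176, 43)/(-29177) + E(174)/p(O(-13)) = -51/(-29177) + (-⅙*174*(5 + 174))/((-13)²) = -51*(-1/29177) - ⅙*174*179/169 = 51/29177 - 5191*1/169 = 51/29177 - 5191/169 = -151449188/4930913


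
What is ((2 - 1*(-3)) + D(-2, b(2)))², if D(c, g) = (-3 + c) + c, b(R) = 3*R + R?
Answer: 4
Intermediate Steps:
b(R) = 4*R
D(c, g) = -3 + 2*c
((2 - 1*(-3)) + D(-2, b(2)))² = ((2 - 1*(-3)) + (-3 + 2*(-2)))² = ((2 + 3) + (-3 - 4))² = (5 - 7)² = (-2)² = 4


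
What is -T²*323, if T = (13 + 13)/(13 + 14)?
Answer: -218348/729 ≈ -299.52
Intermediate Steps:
T = 26/27 ≈ 0.96296
-T²*323 = -(26/27)²*323 = -676*323/729 = -1*218348/729 = -218348/729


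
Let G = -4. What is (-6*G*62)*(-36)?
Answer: -53568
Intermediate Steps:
(-6*G*62)*(-36) = (-6*(-4)*62)*(-36) = (24*62)*(-36) = 1488*(-36) = -53568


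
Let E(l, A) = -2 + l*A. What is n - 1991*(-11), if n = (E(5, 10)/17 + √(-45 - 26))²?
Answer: 6311174/289 + 96*I*√71/17 ≈ 21838.0 + 47.583*I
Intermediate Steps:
E(l, A) = -2 + A*l
n = (48/17 + I*√71)² (n = ((-2 + 10*5)/17 + √(-45 - 26))² = ((-2 + 50)*(1/17) + √(-71))² = (48*(1/17) + I*√71)² = (48/17 + I*√71)² ≈ -63.028 + 47.583*I)
n - 1991*(-11) = (-18215/289 + 96*I*√71/17) - 1991*(-11) = (-18215/289 + 96*I*√71/17) - 1*(-21901) = (-18215/289 + 96*I*√71/17) + 21901 = 6311174/289 + 96*I*√71/17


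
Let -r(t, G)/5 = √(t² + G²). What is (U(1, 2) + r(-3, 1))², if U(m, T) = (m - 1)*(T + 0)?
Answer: 250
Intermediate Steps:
r(t, G) = -5*√(G² + t²) (r(t, G) = -5*√(t² + G²) = -5*√(G² + t²))
U(m, T) = T*(-1 + m) (U(m, T) = (-1 + m)*T = T*(-1 + m))
(U(1, 2) + r(-3, 1))² = (2*(-1 + 1) - 5*√(1² + (-3)²))² = (2*0 - 5*√(1 + 9))² = (0 - 5*√10)² = (-5*√10)² = 250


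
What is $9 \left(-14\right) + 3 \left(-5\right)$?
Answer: $-141$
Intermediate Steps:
$9 \left(-14\right) + 3 \left(-5\right) = -126 - 15 = -141$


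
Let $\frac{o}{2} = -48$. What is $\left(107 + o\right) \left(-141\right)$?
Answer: $-1551$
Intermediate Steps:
$o = -96$ ($o = 2 \left(-48\right) = -96$)
$\left(107 + o\right) \left(-141\right) = \left(107 - 96\right) \left(-141\right) = 11 \left(-141\right) = -1551$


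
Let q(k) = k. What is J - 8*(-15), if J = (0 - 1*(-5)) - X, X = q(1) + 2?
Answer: 122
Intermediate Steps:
X = 3 (X = 1 + 2 = 3)
J = 2 (J = (0 - 1*(-5)) - 1*3 = (0 + 5) - 3 = 5 - 3 = 2)
J - 8*(-15) = 2 - 8*(-15) = 2 + 120 = 122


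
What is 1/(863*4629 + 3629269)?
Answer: 1/7624096 ≈ 1.3116e-7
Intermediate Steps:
1/(863*4629 + 3629269) = 1/(3994827 + 3629269) = 1/7624096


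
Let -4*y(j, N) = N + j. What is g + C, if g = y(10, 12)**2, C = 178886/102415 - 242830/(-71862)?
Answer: 74387679647/2102784780 ≈ 35.376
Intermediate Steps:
y(j, N) = -N/4 - j/4 (y(j, N) = -(N + j)/4 = -N/4 - j/4)
C = 2694610013/525696195 (C = 178886*(1/102415) - 242830*(-1/71862) = 178886/102415 + 17345/5133 = 2694610013/525696195 ≈ 5.1258)
g = 121/4 (g = (-1/4*12 - 1/4*10)**2 = (-3 - 5/2)**2 = (-11/2)**2 = 121/4 ≈ 30.250)
g + C = 121/4 + 2694610013/525696195 = 74387679647/2102784780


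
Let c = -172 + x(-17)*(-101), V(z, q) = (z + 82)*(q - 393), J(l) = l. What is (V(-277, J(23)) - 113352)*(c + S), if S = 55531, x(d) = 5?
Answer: -2260094508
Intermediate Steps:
V(z, q) = (-393 + q)*(82 + z) (V(z, q) = (82 + z)*(-393 + q) = (-393 + q)*(82 + z))
c = -677 (c = -172 + 5*(-101) = -172 - 505 = -677)
(V(-277, J(23)) - 113352)*(c + S) = ((-32226 - 393*(-277) + 82*23 + 23*(-277)) - 113352)*(-677 + 55531) = ((-32226 + 108861 + 1886 - 6371) - 113352)*54854 = (72150 - 113352)*54854 = -41202*54854 = -2260094508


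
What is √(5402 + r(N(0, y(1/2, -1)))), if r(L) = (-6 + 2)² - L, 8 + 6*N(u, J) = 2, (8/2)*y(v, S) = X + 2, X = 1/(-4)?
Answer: √5419 ≈ 73.614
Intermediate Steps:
X = -¼ (X = 1*(-¼) = -¼ ≈ -0.25000)
y(v, S) = 7/16 (y(v, S) = (-¼ + 2)/4 = (¼)*(7/4) = 7/16)
N(u, J) = -1 (N(u, J) = -4/3 + (⅙)*2 = -4/3 + ⅓ = -1)
r(L) = 16 - L (r(L) = (-4)² - L = 16 - L)
√(5402 + r(N(0, y(1/2, -1)))) = √(5402 + (16 - 1*(-1))) = √(5402 + (16 + 1)) = √(5402 + 17) = √5419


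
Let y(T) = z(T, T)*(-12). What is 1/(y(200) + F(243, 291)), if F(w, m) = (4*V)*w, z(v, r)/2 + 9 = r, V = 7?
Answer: 1/2220 ≈ 0.00045045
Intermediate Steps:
z(v, r) = -18 + 2*r
F(w, m) = 28*w (F(w, m) = (4*7)*w = 28*w)
y(T) = 216 - 24*T (y(T) = (-18 + 2*T)*(-12) = 216 - 24*T)
1/(y(200) + F(243, 291)) = 1/((216 - 24*200) + 28*243) = 1/((216 - 4800) + 6804) = 1/(-4584 + 6804) = 1/2220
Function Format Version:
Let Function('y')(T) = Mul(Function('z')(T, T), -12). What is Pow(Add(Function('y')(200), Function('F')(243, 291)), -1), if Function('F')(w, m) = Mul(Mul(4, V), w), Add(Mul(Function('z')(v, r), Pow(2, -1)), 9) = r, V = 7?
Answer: Rational(1, 2220) ≈ 0.00045045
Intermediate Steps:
Function('z')(v, r) = Add(-18, Mul(2, r))
Function('F')(w, m) = Mul(28, w) (Function('F')(w, m) = Mul(Mul(4, 7), w) = Mul(28, w))
Function('y')(T) = Add(216, Mul(-24, T)) (Function('y')(T) = Mul(Add(-18, Mul(2, T)), -12) = Add(216, Mul(-24, T)))
Pow(Add(Function('y')(200), Function('F')(243, 291)), -1) = Pow(Add(Add(216, Mul(-24, 200)), Mul(28, 243)), -1) = Pow(Add(Add(216, -4800), 6804), -1) = Pow(Add(-4584, 6804), -1) = Pow(2220, -1) = Rational(1, 2220)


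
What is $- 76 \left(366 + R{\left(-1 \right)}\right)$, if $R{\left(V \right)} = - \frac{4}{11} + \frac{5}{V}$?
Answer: $- \frac{301492}{11} \approx -27408.0$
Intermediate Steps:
$R{\left(V \right)} = - \frac{4}{11} + \frac{5}{V}$ ($R{\left(V \right)} = \left(-4\right) \frac{1}{11} + \frac{5}{V} = - \frac{4}{11} + \frac{5}{V}$)
$- 76 \left(366 + R{\left(-1 \right)}\right) = - 76 \left(366 + \left(- \frac{4}{11} + \frac{5}{-1}\right)\right) = - 76 \left(366 + \left(- \frac{4}{11} + 5 \left(-1\right)\right)\right) = - 76 \left(366 - \frac{59}{11}\right) = \left(-76\right) \frac{3967}{11} = - \frac{301492}{11}$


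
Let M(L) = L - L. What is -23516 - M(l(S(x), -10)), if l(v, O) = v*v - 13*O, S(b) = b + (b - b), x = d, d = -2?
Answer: -23516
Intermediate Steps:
x = -2
S(b) = b (S(b) = b + 0 = b)
l(v, O) = v**2 - 13*O
M(L) = 0
-23516 - M(l(S(x), -10)) = -23516 - 1*0 = -23516 + 0 = -23516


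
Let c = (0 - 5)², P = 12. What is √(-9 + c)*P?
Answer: 48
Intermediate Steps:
c = 25 (c = (-5)² = 25)
√(-9 + c)*P = √(-9 + 25)*12 = √16*12 = 4*12 = 48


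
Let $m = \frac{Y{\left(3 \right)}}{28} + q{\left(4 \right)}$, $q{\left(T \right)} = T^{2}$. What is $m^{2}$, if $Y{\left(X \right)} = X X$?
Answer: $\frac{208849}{784} \approx 266.39$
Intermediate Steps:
$Y{\left(X \right)} = X^{2}$
$m = \frac{457}{28}$ ($m = \frac{3^{2}}{28} + 4^{2} = 9 \cdot \frac{1}{28} + 16 = \frac{9}{28} + 16 = \frac{457}{28} \approx 16.321$)
$m^{2} = \left(\frac{457}{28}\right)^{2} = \frac{208849}{784}$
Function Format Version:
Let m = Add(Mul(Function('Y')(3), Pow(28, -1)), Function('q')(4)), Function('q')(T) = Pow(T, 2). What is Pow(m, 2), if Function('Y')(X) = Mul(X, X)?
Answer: Rational(208849, 784) ≈ 266.39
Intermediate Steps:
Function('Y')(X) = Pow(X, 2)
m = Rational(457, 28) (m = Add(Mul(Pow(3, 2), Pow(28, -1)), Pow(4, 2)) = Add(Mul(9, Rational(1, 28)), 16) = Add(Rational(9, 28), 16) = Rational(457, 28) ≈ 16.321)
Pow(m, 2) = Pow(Rational(457, 28), 2) = Rational(208849, 784)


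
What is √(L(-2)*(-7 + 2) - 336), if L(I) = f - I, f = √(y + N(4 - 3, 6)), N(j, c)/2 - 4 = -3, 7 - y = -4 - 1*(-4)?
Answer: 19*I ≈ 19.0*I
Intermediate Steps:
y = 7 (y = 7 - (-4 - 1*(-4)) = 7 - (-4 + 4) = 7 - 1*0 = 7 + 0 = 7)
N(j, c) = 2 (N(j, c) = 8 + 2*(-3) = 8 - 6 = 2)
f = 3 (f = √(7 + 2) = √9 = 3)
L(I) = 3 - I
√(L(-2)*(-7 + 2) - 336) = √((3 - 1*(-2))*(-7 + 2) - 336) = √((3 + 2)*(-5) - 336) = √(5*(-5) - 336) = √(-25 - 336) = √(-361) = 19*I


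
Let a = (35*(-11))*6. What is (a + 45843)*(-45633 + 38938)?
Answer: -291453435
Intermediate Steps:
a = -2310 (a = -385*6 = -2310)
(a + 45843)*(-45633 + 38938) = (-2310 + 45843)*(-45633 + 38938) = 43533*(-6695) = -291453435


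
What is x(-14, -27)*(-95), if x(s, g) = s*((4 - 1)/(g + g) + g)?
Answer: -323855/9 ≈ -35984.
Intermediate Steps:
x(s, g) = s*(g + 3/(2*g)) (x(s, g) = s*(3/((2*g)) + g) = s*(3*(1/(2*g)) + g) = s*(3/(2*g) + g) = s*(g + 3/(2*g)))
x(-14, -27)*(-95) = (-27*(-14) + (3/2)*(-14)/(-27))*(-95) = (378 + (3/2)*(-14)*(-1/27))*(-95) = (378 + 7/9)*(-95) = (3409/9)*(-95) = -323855/9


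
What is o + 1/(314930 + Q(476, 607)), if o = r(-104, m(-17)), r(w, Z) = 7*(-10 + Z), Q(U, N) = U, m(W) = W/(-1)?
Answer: 15454895/315406 ≈ 49.000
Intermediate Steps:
m(W) = -W (m(W) = W*(-1) = -W)
r(w, Z) = -70 + 7*Z
o = 49 (o = -70 + 7*(-1*(-17)) = -70 + 7*17 = -70 + 119 = 49)
o + 1/(314930 + Q(476, 607)) = 49 + 1/(314930 + 476) = 49 + 1/315406 = 15454895/315406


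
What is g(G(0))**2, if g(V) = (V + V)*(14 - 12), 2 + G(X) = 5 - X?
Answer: 144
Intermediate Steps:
G(X) = 3 - X (G(X) = -2 + (5 - X) = 3 - X)
g(V) = 4*V (g(V) = (2*V)*2 = 4*V)
g(G(0))**2 = (4*(3 - 1*0))**2 = (4*(3 + 0))**2 = (4*3)**2 = 12**2 = 144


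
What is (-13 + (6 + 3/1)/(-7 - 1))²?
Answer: 12769/64 ≈ 199.52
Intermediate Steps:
(-13 + (6 + 3/1)/(-7 - 1))² = (-13 + (6 + 3*1)/(-8))² = (-13 + (6 + 3)*(-⅛))² = (-13 + 9*(-⅛))² = (-13 - 9/8)² = (-113/8)² = 12769/64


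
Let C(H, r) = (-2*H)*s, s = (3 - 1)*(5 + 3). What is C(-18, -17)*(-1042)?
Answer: -600192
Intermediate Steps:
s = 16 (s = 2*8 = 16)
C(H, r) = -32*H (C(H, r) = -2*H*16 = -32*H)
C(-18, -17)*(-1042) = -32*(-18)*(-1042) = 576*(-1042) = -600192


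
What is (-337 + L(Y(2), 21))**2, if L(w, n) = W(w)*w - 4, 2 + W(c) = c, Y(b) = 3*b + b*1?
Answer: 85849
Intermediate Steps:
Y(b) = 4*b (Y(b) = 3*b + b = 4*b)
W(c) = -2 + c
L(w, n) = -4 + w*(-2 + w) (L(w, n) = (-2 + w)*w - 4 = w*(-2 + w) - 4 = -4 + w*(-2 + w))
(-337 + L(Y(2), 21))**2 = (-337 + (-4 + (4*2)*(-2 + 4*2)))**2 = (-337 + (-4 + 8*(-2 + 8)))**2 = (-337 + (-4 + 8*6))**2 = (-337 + (-4 + 48))**2 = (-337 + 44)**2 = (-293)**2 = 85849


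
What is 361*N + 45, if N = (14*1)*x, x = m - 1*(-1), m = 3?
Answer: 20261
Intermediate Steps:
x = 4 (x = 3 - 1*(-1) = 3 + 1 = 4)
N = 56 (N = (14*1)*4 = 14*4 = 56)
361*N + 45 = 361*56 + 45 = 20216 + 45 = 20261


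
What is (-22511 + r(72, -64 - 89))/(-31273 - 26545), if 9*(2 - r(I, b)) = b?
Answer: 11246/28909 ≈ 0.38901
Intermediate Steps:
r(I, b) = 2 - b/9
(-22511 + r(72, -64 - 89))/(-31273 - 26545) = (-22511 + (2 - (-64 - 89)/9))/(-31273 - 26545) = (-22511 + (2 - ⅑*(-153)))/(-57818) = (-22511 + (2 + 17))*(-1/57818) = (-22511 + 19)*(-1/57818) = -22492*(-1/57818) = 11246/28909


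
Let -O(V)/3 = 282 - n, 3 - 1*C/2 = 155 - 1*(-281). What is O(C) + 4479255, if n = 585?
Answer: 4480164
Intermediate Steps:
C = -866 (C = 6 - 2*(155 - 1*(-281)) = 6 - 2*(155 + 281) = 6 - 2*436 = 6 - 872 = -866)
O(V) = 909 (O(V) = -3*(282 - 1*585) = -3*(282 - 585) = -3*(-303) = 909)
O(C) + 4479255 = 909 + 4479255 = 4480164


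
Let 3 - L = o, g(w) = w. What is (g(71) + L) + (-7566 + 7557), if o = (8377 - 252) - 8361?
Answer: 301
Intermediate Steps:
o = -236 (o = 8125 - 8361 = -236)
L = 239 (L = 3 - 1*(-236) = 3 + 236 = 239)
(g(71) + L) + (-7566 + 7557) = (71 + 239) + (-7566 + 7557) = 310 - 9 = 301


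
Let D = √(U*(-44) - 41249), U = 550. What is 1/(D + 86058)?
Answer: 86058/7406044813 - I*√65449/7406044813 ≈ 1.162e-5 - 3.4543e-8*I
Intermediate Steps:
D = I*√65449 (D = √(550*(-44) - 41249) = √(-24200 - 41249) = √(-65449) = I*√65449 ≈ 255.83*I)
1/(D + 86058) = 1/(I*√65449 + 86058) = 1/(86058 + I*√65449)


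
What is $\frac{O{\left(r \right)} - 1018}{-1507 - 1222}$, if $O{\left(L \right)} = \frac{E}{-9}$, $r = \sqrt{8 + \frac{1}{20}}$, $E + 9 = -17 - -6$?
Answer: $\frac{9142}{24561} \approx 0.37222$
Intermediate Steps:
$E = -20$ ($E = -9 - 11 = -20$)
$r = \frac{\sqrt{805}}{10}$ ($r = \sqrt{8 + \frac{1}{20}} = \sqrt{\frac{161}{20}} = \frac{\sqrt{805}}{10} \approx 2.8373$)
$O{\left(L \right)} = \frac{20}{9}$ ($O{\left(L \right)} = - \frac{20}{-9} = \left(-20\right) \left(- \frac{1}{9}\right) = \frac{20}{9}$)
$\frac{O{\left(r \right)} - 1018}{-1507 - 1222} = \frac{\frac{20}{9} - 1018}{-1507 - 1222} = - \frac{9142}{9 \left(-2729\right)} = \left(- \frac{9142}{9}\right) \left(- \frac{1}{2729}\right) = \frac{9142}{24561}$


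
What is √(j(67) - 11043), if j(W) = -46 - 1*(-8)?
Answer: I*√11081 ≈ 105.27*I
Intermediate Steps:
j(W) = -38 (j(W) = -46 + 8 = -38)
√(j(67) - 11043) = √(-38 - 11043) = √(-11081) = I*√11081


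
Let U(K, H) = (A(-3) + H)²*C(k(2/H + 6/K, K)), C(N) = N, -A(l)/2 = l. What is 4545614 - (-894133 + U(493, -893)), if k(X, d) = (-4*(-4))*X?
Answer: 2339807111915/440249 ≈ 5.3147e+6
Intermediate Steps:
A(l) = -2*l
k(X, d) = 16*X
U(K, H) = (6 + H)²*(32/H + 96/K) (U(K, H) = (-2*(-3) + H)²*(16*(2/H + 6/K)) = (6 + H)²*(32/H + 96/K))
4545614 - (-894133 + U(493, -893)) = 4545614 - (-894133 + 32*(6 - 893)²*(493 + 3*(-893))/(-893*493)) = 4545614 - (-894133 + 32*(-1/893)*(1/493)*(-887)²*(493 - 2679)) = 4545614 - (-894133 + 32*(-1/893)*(1/493)*786769*(-2186)) = 4545614 - (-894133 + 55036065088/440249) = 4545614 - 1*(-338605094029/440249) = 4545614 + 338605094029/440249 = 2339807111915/440249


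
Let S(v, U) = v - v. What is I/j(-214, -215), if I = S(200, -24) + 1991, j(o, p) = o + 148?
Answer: -181/6 ≈ -30.167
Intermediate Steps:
S(v, U) = 0
j(o, p) = 148 + o
I = 1991 (I = 0 + 1991 = 1991)
I/j(-214, -215) = 1991/(148 - 214) = 1991/(-66) = 1991*(-1/66) = -181/6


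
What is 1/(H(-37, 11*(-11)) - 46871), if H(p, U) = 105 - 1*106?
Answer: -1/46872 ≈ -2.1335e-5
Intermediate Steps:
H(p, U) = -1 (H(p, U) = 105 - 106 = -1)
1/(H(-37, 11*(-11)) - 46871) = 1/(-1 - 46871) = 1/(-46872) = -1/46872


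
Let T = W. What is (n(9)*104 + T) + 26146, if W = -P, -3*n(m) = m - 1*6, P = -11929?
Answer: 37971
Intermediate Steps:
n(m) = 2 - m/3 (n(m) = -(m - 1*6)/3 = -(m - 6)/3 = -(-6 + m)/3 = 2 - m/3)
W = 11929 (W = -1*(-11929) = 11929)
T = 11929
(n(9)*104 + T) + 26146 = ((2 - ⅓*9)*104 + 11929) + 26146 = ((2 - 3)*104 + 11929) + 26146 = (-1*104 + 11929) + 26146 = (-104 + 11929) + 26146 = 11825 + 26146 = 37971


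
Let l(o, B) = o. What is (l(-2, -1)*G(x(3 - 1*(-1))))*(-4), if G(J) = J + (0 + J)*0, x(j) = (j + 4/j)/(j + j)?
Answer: 5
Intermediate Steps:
x(j) = (j + 4/j)/(2*j) (x(j) = (j + 4/j)/((2*j)) = (j + 4/j)*(1/(2*j)) = (j + 4/j)/(2*j))
G(J) = J (G(J) = J + J*0 = J + 0 = J)
(l(-2, -1)*G(x(3 - 1*(-1))))*(-4) = -2*(½ + 2/(3 - 1*(-1))²)*(-4) = -2*(½ + 2/(3 + 1)²)*(-4) = -2*(½ + 2/4²)*(-4) = -2*(½ + 2*(1/16))*(-4) = -2*(½ + ⅛)*(-4) = -2*5/8*(-4) = -5/4*(-4) = 5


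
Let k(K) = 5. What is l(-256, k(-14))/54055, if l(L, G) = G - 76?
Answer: -71/54055 ≈ -0.0013135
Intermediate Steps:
l(L, G) = -76 + G
l(-256, k(-14))/54055 = (-76 + 5)/54055 = -71*1/54055 = -71/54055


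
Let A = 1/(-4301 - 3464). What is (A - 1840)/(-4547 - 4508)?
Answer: 14287601/70312075 ≈ 0.20320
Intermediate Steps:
A = -1/7765 (A = 1/(-7765) = -1/7765 ≈ -0.00012878)
(A - 1840)/(-4547 - 4508) = (-1/7765 - 1840)/(-4547 - 4508) = -14287601/7765/(-9055) = -14287601/7765*(-1/9055) = 14287601/70312075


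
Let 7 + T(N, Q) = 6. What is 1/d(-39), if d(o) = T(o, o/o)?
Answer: -1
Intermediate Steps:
T(N, Q) = -1 (T(N, Q) = -7 + 6 = -1)
d(o) = -1
1/d(-39) = 1/(-1) = -1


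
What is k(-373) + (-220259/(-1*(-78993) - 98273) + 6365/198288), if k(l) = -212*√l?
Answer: 684334903/59734260 - 212*I*√373 ≈ 11.456 - 4094.4*I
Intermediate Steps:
k(-373) + (-220259/(-1*(-78993) - 98273) + 6365/198288) = -212*I*√373 + (-220259/(-1*(-78993) - 98273) + 6365/198288) = -212*I*√373 + (-220259/(78993 - 98273) + 6365*(1/198288)) = -212*I*√373 + (-220259/(-19280) + 6365/198288) = -212*I*√373 + (-220259*(-1/19280) + 6365/198288) = -212*I*√373 + (220259/19280 + 6365/198288) = -212*I*√373 + 684334903/59734260 = 684334903/59734260 - 212*I*√373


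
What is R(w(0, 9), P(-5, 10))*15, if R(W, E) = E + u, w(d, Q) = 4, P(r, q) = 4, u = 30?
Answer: 510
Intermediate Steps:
R(W, E) = 30 + E (R(W, E) = E + 30 = 30 + E)
R(w(0, 9), P(-5, 10))*15 = (30 + 4)*15 = 34*15 = 510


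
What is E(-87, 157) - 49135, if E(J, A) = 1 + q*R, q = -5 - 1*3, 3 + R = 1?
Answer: -49118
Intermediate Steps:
R = -2 (R = -3 + 1 = -2)
q = -8 (q = -5 - 3 = -8)
E(J, A) = 17 (E(J, A) = 1 - 8*(-2) = 1 + 16 = 17)
E(-87, 157) - 49135 = 17 - 49135 = -49118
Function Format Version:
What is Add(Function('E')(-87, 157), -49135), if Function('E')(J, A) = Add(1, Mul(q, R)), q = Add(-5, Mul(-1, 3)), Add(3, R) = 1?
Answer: -49118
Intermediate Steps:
R = -2 (R = Add(-3, 1) = -2)
q = -8 (q = Add(-5, -3) = -8)
Function('E')(J, A) = 17 (Function('E')(J, A) = Add(1, Mul(-8, -2)) = Add(1, 16) = 17)
Add(Function('E')(-87, 157), -49135) = Add(17, -49135) = -49118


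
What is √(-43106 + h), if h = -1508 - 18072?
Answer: I*√62686 ≈ 250.37*I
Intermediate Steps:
h = -19580
√(-43106 + h) = √(-43106 - 19580) = √(-62686) = I*√62686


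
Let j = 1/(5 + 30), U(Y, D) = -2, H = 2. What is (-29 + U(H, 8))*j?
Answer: -31/35 ≈ -0.88571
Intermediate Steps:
j = 1/35 ≈ 0.028571
(-29 + U(H, 8))*j = (-29 - 2)*(1/35) = -31*1/35 = -31/35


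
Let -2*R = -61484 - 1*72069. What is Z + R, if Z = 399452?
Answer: 932457/2 ≈ 4.6623e+5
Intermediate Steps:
R = 133553/2 (R = -(-61484 - 1*72069)/2 = -(-61484 - 72069)/2 = -½*(-133553) = 133553/2 ≈ 66777.)
Z + R = 399452 + 133553/2 = 932457/2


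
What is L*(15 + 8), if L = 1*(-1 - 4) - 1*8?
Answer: -299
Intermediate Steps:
L = -13 (L = 1*(-5) - 8 = -5 - 8 = -13)
L*(15 + 8) = -13*(15 + 8) = -13*23 = -299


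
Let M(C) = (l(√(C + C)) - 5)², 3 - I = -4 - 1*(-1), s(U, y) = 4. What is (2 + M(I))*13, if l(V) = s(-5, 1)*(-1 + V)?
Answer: 3575 - 1872*√3 ≈ 332.60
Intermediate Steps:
I = 6 (I = 3 - (-4 - 1*(-1)) = 3 - (-4 + 1) = 3 - 1*(-3) = 3 + 3 = 6)
l(V) = -4 + 4*V (l(V) = 4*(-1 + V) = -4 + 4*V)
M(C) = (-9 + 4*√2*√C)² (M(C) = ((-4 + 4*√(C + C)) - 5)² = ((-4 + 4*√(2*C)) - 5)² = ((-4 + 4*(√2*√C)) - 5)² = ((-4 + 4*√2*√C) - 5)² = (-9 + 4*√2*√C)²)
(2 + M(I))*13 = (2 + (-9 + 4*√2*√6)²)*13 = (2 + (-9 + 8*√3)²)*13 = 26 + 13*(-9 + 8*√3)²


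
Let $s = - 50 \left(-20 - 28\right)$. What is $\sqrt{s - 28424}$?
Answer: $2 i \sqrt{6506} \approx 161.32 i$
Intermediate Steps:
$s = 2400$ ($s = \left(-50\right) \left(-48\right) = 2400$)
$\sqrt{s - 28424} = \sqrt{2400 - 28424} = \sqrt{-26024} = 2 i \sqrt{6506}$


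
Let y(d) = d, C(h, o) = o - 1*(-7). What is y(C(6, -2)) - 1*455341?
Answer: -455336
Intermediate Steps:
C(h, o) = 7 + o (C(h, o) = o + 7 = 7 + o)
y(C(6, -2)) - 1*455341 = (7 - 2) - 1*455341 = 5 - 455341 = -455336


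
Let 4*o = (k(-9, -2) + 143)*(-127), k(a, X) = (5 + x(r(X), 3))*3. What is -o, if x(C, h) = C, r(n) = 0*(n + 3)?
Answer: 10033/2 ≈ 5016.5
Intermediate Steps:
r(n) = 0 (r(n) = 0*(3 + n) = 0)
k(a, X) = 15 (k(a, X) = (5 + 0)*3 = 5*3 = 15)
o = -10033/2 (o = ((15 + 143)*(-127))/4 = (158*(-127))/4 = (1/4)*(-20066) = -10033/2 ≈ -5016.5)
-o = -1*(-10033/2) = 10033/2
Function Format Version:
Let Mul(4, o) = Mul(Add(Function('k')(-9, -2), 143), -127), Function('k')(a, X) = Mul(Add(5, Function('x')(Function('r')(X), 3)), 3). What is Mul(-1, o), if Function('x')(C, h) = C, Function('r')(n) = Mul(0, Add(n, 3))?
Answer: Rational(10033, 2) ≈ 5016.5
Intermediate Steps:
Function('r')(n) = 0 (Function('r')(n) = Mul(0, Add(3, n)) = 0)
Function('k')(a, X) = 15 (Function('k')(a, X) = Mul(Add(5, 0), 3) = Mul(5, 3) = 15)
o = Rational(-10033, 2) (o = Mul(Rational(1, 4), Mul(Add(15, 143), -127)) = Mul(Rational(1, 4), Mul(158, -127)) = Mul(Rational(1, 4), -20066) = Rational(-10033, 2) ≈ -5016.5)
Mul(-1, o) = Mul(-1, Rational(-10033, 2)) = Rational(10033, 2)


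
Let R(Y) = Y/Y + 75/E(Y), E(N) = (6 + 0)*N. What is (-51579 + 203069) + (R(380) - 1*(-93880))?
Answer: 37296397/152 ≈ 2.4537e+5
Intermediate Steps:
E(N) = 6*N
R(Y) = 1 + 25/(2*Y) (R(Y) = Y/Y + 75/((6*Y)) = 1 + 75*(1/(6*Y)) = 1 + 25/(2*Y))
(-51579 + 203069) + (R(380) - 1*(-93880)) = (-51579 + 203069) + ((25/2 + 380)/380 - 1*(-93880)) = 151490 + ((1/380)*(785/2) + 93880) = 151490 + (157/152 + 93880) = 151490 + 14269917/152 = 37296397/152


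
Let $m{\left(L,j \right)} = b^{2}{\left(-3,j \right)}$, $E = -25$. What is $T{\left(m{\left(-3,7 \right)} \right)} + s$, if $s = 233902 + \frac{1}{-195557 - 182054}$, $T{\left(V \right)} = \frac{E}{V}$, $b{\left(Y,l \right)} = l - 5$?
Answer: $\frac{353286432209}{1510444} \approx 2.339 \cdot 10^{5}$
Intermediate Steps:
$b{\left(Y,l \right)} = -5 + l$ ($b{\left(Y,l \right)} = l - 5 = -5 + l$)
$m{\left(L,j \right)} = \left(-5 + j\right)^{2}$
$T{\left(V \right)} = - \frac{25}{V}$
$s = \frac{88323968121}{377611}$ ($s = 233902 + \frac{1}{-377611} = 233902 - \frac{1}{377611} = \frac{88323968121}{377611} \approx 2.339 \cdot 10^{5}$)
$T{\left(m{\left(-3,7 \right)} \right)} + s = - \frac{25}{\left(-5 + 7\right)^{2}} + \frac{88323968121}{377611} = - \frac{25}{2^{2}} + \frac{88323968121}{377611} = - \frac{25}{4} + \frac{88323968121}{377611} = \frac{353286432209}{1510444}$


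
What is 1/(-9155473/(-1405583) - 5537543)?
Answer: -1405583/7783467147096 ≈ -1.8059e-7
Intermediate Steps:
1/(-9155473/(-1405583) - 5537543) = 1/(-9155473*(-1/1405583) - 5537543) = 1/(9155473/1405583 - 5537543) = 1/(-7783467147096/1405583) = -1405583/7783467147096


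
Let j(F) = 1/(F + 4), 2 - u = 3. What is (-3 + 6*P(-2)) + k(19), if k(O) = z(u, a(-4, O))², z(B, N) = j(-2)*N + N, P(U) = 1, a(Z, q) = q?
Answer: 3261/4 ≈ 815.25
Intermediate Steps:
u = -1 (u = 2 - 1*3 = 2 - 3 = -1)
j(F) = 1/(4 + F)
z(B, N) = 3*N/2 (z(B, N) = N/(4 - 2) + N = N/2 + N = 3*N/2)
k(O) = 9*O²/4 (k(O) = (3*O/2)² = 9*O²/4)
(-3 + 6*P(-2)) + k(19) = (-3 + 6*1) + (9/4)*19² = (-3 + 6) + (9/4)*361 = 3 + 3249/4 = 3261/4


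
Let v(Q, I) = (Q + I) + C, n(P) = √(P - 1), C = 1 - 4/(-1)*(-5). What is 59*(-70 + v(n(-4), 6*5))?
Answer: -3481 + 59*I*√5 ≈ -3481.0 + 131.93*I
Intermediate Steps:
C = -19 (C = 1 - 4*(-1)*(-5) = 1 + 4*(-5) = 1 - 20 = -19)
n(P) = √(-1 + P)
v(Q, I) = -19 + I + Q (v(Q, I) = (Q + I) - 19 = (I + Q) - 19 = -19 + I + Q)
59*(-70 + v(n(-4), 6*5)) = 59*(-70 + (-19 + 6*5 + √(-1 - 4))) = 59*(-70 + (-19 + 30 + √(-5))) = 59*(-70 + (-19 + 30 + I*√5)) = 59*(-70 + (11 + I*√5)) = 59*(-59 + I*√5) = -3481 + 59*I*√5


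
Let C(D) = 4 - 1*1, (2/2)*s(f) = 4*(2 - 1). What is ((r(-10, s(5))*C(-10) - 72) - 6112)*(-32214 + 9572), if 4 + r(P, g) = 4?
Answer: 140018128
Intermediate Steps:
s(f) = 4 (s(f) = 4*(2 - 1) = 4*1 = 4)
r(P, g) = 0 (r(P, g) = -4 + 4 = 0)
C(D) = 3 (C(D) = 4 - 1 = 3)
((r(-10, s(5))*C(-10) - 72) - 6112)*(-32214 + 9572) = ((0*3 - 72) - 6112)*(-32214 + 9572) = ((0 - 72) - 6112)*(-22642) = (-72 - 6112)*(-22642) = -6184*(-22642) = 140018128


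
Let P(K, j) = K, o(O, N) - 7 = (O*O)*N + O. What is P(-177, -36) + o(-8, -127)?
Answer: -8306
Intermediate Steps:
o(O, N) = 7 + O + N*O**2 (o(O, N) = 7 + ((O*O)*N + O) = 7 + (O**2*N + O) = 7 + (N*O**2 + O) = 7 + (O + N*O**2) = 7 + O + N*O**2)
P(-177, -36) + o(-8, -127) = -177 + (7 - 8 - 127*(-8)**2) = -177 + (7 - 8 - 127*64) = -177 + (7 - 8 - 8128) = -177 - 8129 = -8306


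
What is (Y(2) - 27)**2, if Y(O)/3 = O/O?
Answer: 576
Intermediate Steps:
Y(O) = 3 (Y(O) = 3*(O/O) = 3*1 = 3)
(Y(2) - 27)**2 = (3 - 27)**2 = (-24)**2 = 576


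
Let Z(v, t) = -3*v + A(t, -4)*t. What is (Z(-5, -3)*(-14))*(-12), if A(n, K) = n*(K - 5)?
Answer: -11088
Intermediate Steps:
A(n, K) = n*(-5 + K)
Z(v, t) = -9*t² - 3*v (Z(v, t) = -3*v + (t*(-5 - 4))*t = -3*v + (t*(-9))*t = -3*v + (-9*t)*t = -3*v - 9*t² = -9*t² - 3*v)
(Z(-5, -3)*(-14))*(-12) = ((-9*(-3)² - 3*(-5))*(-14))*(-12) = ((-9*9 + 15)*(-14))*(-12) = ((-81 + 15)*(-14))*(-12) = -66*(-14)*(-12) = 924*(-12) = -11088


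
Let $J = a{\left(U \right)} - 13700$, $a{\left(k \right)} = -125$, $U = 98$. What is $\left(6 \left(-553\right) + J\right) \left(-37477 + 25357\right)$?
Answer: $207773160$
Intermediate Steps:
$J = -13825$ ($J = -125 - 13700 = -13825$)
$\left(6 \left(-553\right) + J\right) \left(-37477 + 25357\right) = \left(6 \left(-553\right) - 13825\right) \left(-37477 + 25357\right) = \left(-3318 - 13825\right) \left(-12120\right) = \left(-17143\right) \left(-12120\right) = 207773160$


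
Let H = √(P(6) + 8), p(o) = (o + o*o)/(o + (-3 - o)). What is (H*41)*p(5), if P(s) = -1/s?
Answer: -205*√282/3 ≈ -1147.5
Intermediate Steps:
p(o) = -o/3 - o²/3 (p(o) = (o + o²)/(-3) = (o + o²)*(-⅓) = -o/3 - o²/3)
H = √282/6 (H = √(-1/6 + 8) = √(-1*⅙ + 8) = √(-⅙ + 8) = √(47/6) = √282/6 ≈ 2.7988)
(H*41)*p(5) = ((√282/6)*41)*(-⅓*5*(1 + 5)) = (41*√282/6)*(-⅓*5*6) = (41*√282/6)*(-10) = -205*√282/3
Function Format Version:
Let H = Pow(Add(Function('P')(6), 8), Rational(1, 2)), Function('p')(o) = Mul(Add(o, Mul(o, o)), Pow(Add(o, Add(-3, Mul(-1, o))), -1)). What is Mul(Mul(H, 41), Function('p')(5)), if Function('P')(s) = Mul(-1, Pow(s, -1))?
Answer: Mul(Rational(-205, 3), Pow(282, Rational(1, 2))) ≈ -1147.5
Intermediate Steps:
Function('p')(o) = Add(Mul(Rational(-1, 3), o), Mul(Rational(-1, 3), Pow(o, 2))) (Function('p')(o) = Mul(Add(o, Pow(o, 2)), Pow(-3, -1)) = Mul(Add(o, Pow(o, 2)), Rational(-1, 3)) = Add(Mul(Rational(-1, 3), o), Mul(Rational(-1, 3), Pow(o, 2))))
H = Mul(Rational(1, 6), Pow(282, Rational(1, 2))) (H = Pow(Add(Mul(-1, Pow(6, -1)), 8), Rational(1, 2)) = Pow(Add(Mul(-1, Rational(1, 6)), 8), Rational(1, 2)) = Pow(Add(Rational(-1, 6), 8), Rational(1, 2)) = Pow(Rational(47, 6), Rational(1, 2)) = Mul(Rational(1, 6), Pow(282, Rational(1, 2))) ≈ 2.7988)
Mul(Mul(H, 41), Function('p')(5)) = Mul(Mul(Mul(Rational(1, 6), Pow(282, Rational(1, 2))), 41), Mul(Rational(-1, 3), 5, Add(1, 5))) = Mul(Mul(Rational(41, 6), Pow(282, Rational(1, 2))), Mul(Rational(-1, 3), 5, 6)) = Mul(Mul(Rational(41, 6), Pow(282, Rational(1, 2))), -10) = Mul(Rational(-205, 3), Pow(282, Rational(1, 2)))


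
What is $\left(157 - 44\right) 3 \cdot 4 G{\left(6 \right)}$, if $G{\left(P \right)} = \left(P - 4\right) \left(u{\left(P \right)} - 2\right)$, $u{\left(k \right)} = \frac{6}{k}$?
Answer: $-2712$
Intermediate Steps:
$G{\left(P \right)} = \left(-4 + P\right) \left(-2 + \frac{6}{P}\right)$ ($G{\left(P \right)} = \left(P - 4\right) \left(\frac{6}{P} - 2\right) = \left(-4 + P\right) \left(-2 + \frac{6}{P}\right)$)
$\left(157 - 44\right) 3 \cdot 4 G{\left(6 \right)} = \left(157 - 44\right) 3 \cdot 4 \left(14 - \frac{24}{6} - 12\right) = 113 \cdot 12 \left(14 - 4 - 12\right) = 113 \cdot 12 \left(-2\right) = 113 \left(-24\right) = -2712$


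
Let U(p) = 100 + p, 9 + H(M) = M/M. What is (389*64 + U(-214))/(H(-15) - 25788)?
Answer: -12391/12898 ≈ -0.96069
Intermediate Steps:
H(M) = -8 (H(M) = -9 + M/M = -9 + 1 = -8)
(389*64 + U(-214))/(H(-15) - 25788) = (389*64 + (100 - 214))/(-8 - 25788) = (24896 - 114)/(-25796) = 24782*(-1/25796) = -12391/12898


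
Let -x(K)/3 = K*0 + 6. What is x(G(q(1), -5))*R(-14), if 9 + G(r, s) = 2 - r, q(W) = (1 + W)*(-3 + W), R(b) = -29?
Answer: 522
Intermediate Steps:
G(r, s) = -7 - r (G(r, s) = -9 + (2 - r) = -7 - r)
x(K) = -18 (x(K) = -3*(K*0 + 6) = -3*(0 + 6) = -3*6 = -18)
x(G(q(1), -5))*R(-14) = -18*(-29) = 522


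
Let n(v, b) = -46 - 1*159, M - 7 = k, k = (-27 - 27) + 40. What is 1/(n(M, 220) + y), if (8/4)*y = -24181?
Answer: -2/24591 ≈ -8.1331e-5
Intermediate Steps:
y = -24181/2 (y = (½)*(-24181) = -24181/2 ≈ -12091.)
k = -14 (k = -54 + 40 = -14)
M = -7 (M = 7 - 14 = -7)
n(v, b) = -205 (n(v, b) = -46 - 159 = -205)
1/(n(M, 220) + y) = 1/(-205 - 24181/2) = 1/(-24591/2) = -2/24591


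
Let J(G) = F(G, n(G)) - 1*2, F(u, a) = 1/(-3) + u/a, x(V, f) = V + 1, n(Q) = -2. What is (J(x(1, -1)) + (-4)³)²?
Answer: 40804/9 ≈ 4533.8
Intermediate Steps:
x(V, f) = 1 + V
F(u, a) = -⅓ + u/a (F(u, a) = 1*(-⅓) + u/a = -⅓ + u/a)
J(G) = -7/3 - G/2 (J(G) = (G - ⅓*(-2))/(-2) - 1*2 = -(G + ⅔)/2 - 2 = -(⅔ + G)/2 - 2 = (-⅓ - G/2) - 2 = -7/3 - G/2)
(J(x(1, -1)) + (-4)³)² = ((-7/3 - (1 + 1)/2) + (-4)³)² = ((-7/3 - ½*2) - 64)² = ((-7/3 - 1) - 64)² = (-10/3 - 64)² = (-202/3)² = 40804/9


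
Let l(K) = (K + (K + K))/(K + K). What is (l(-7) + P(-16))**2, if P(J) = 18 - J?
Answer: 5041/4 ≈ 1260.3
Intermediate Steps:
l(K) = 3/2 (l(K) = (K + 2*K)/((2*K)) = (3*K)*(1/(2*K)) = 3/2)
(l(-7) + P(-16))**2 = (3/2 + (18 - 1*(-16)))**2 = (3/2 + (18 + 16))**2 = (3/2 + 34)**2 = (71/2)**2 = 5041/4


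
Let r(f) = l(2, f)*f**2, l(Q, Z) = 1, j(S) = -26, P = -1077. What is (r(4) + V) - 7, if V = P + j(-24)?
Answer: -1094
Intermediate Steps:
V = -1103 (V = -1077 - 26 = -1103)
r(f) = f**2 (r(f) = 1*f**2 = f**2)
(r(4) + V) - 7 = (4**2 - 1103) - 7 = (16 - 1103) - 7 = -1087 - 7 = -1094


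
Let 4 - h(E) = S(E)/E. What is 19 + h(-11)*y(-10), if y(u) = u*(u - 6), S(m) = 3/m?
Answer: 79259/121 ≈ 655.03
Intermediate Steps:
y(u) = u*(-6 + u)
h(E) = 4 - 3/E**2 (h(E) = 4 - 3/E/E = 4 - 3/E**2)
19 + h(-11)*y(-10) = 19 + (4 - 3/(-11)**2)*(-10*(-6 - 10)) = 19 + (4 - 3*1/121)*(-10*(-16)) = 19 + (4 - 3/121)*160 = 19 + (481/121)*160 = 19 + 76960/121 = 79259/121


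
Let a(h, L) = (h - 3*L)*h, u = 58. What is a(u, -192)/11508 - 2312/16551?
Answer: 48500573/15872409 ≈ 3.0557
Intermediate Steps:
a(h, L) = h*(h - 3*L)
a(u, -192)/11508 - 2312/16551 = (58*(58 - 3*(-192)))/11508 - 2312/16551 = (58*(58 + 576))*(1/11508) - 2312*1/16551 = (58*634)*(1/11508) - 2312/16551 = 36772*(1/11508) - 2312/16551 = 9193/2877 - 2312/16551 = 48500573/15872409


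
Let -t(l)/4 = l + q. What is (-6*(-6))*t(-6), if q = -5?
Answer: 1584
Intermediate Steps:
t(l) = 20 - 4*l (t(l) = -4*(l - 5) = -4*(-5 + l) = 20 - 4*l)
(-6*(-6))*t(-6) = (-6*(-6))*(20 - 4*(-6)) = 36*(20 + 24) = 36*44 = 1584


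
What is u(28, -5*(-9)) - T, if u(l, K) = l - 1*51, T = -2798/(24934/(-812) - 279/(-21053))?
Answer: -4278586905/37479211 ≈ -114.16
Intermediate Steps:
T = 3416565052/37479211 (T = -2798/(24934*(-1/812) - 279*(-1/21053)) = -2798/(-1781/58 + 279/21053) = -2798/(-37479211/1221074) = -2798*(-1221074/37479211) = 3416565052/37479211 ≈ 91.159)
u(l, K) = -51 + l (u(l, K) = l - 51 = -51 + l)
u(28, -5*(-9)) - T = (-51 + 28) - 1*3416565052/37479211 = -23 - 3416565052/37479211 = -4278586905/37479211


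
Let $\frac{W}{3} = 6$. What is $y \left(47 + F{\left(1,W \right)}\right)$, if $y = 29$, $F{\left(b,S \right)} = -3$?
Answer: $1276$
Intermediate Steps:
$W = 18$ ($W = 3 \cdot 6 = 18$)
$y \left(47 + F{\left(1,W \right)}\right) = 29 \left(47 - 3\right) = 29 \cdot 44 = 1276$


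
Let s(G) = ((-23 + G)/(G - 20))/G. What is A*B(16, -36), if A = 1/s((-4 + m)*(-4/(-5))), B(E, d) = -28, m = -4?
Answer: 5632/35 ≈ 160.91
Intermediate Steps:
s(G) = (-23 + G)/(G*(-20 + G)) (s(G) = ((-23 + G)/(-20 + G))/G = (-23 + G)/(G*(-20 + G)))
A = -1408/245 (A = 1/((-23 + (-4 - 4)*(-4/(-5)))/((((-4 - 4)*(-4/(-5))))*(-20 + (-4 - 4)*(-4/(-5))))) = 1/((-23 - (-32)*(-1)/5)/(((-(-32)*(-1)/5))*(-20 - (-32)*(-1)/5))) = 1/((-23 - 8*⅘)/(((-8*⅘))*(-20 - 8*⅘))) = 1/((-23 - 32/5)/((-32/5)*(-20 - 32/5))) = 1/(-5/32*(-147/5)/(-132/5)) = 1/(-5/32*(-5/132)*(-147/5)) = 1/(-245/1408) = -1408/245 ≈ -5.7469)
A*B(16, -36) = -1408/245*(-28) = 5632/35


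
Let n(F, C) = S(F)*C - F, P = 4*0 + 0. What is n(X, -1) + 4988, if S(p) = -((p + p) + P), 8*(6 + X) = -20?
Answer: 9959/2 ≈ 4979.5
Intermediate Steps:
X = -17/2 (X = -6 + (1/8)*(-20) = -6 - 5/2 = -17/2 ≈ -8.5000)
P = 0 (P = 0 + 0 = 0)
S(p) = -2*p (S(p) = -((p + p) + 0) = -(2*p + 0) = -2*p)
n(F, C) = -F - 2*C*F (n(F, C) = (-2*F)*C - F = -2*C*F - F = -F - 2*C*F)
n(X, -1) + 4988 = -17*(-1 - 2*(-1))/2 + 4988 = -17*(-1 + 2)/2 + 4988 = -17/2*1 + 4988 = -17/2 + 4988 = 9959/2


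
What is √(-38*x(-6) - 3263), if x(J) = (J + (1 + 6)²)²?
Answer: 5*I*√2941 ≈ 271.15*I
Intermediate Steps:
x(J) = (49 + J)² (x(J) = (J + 7²)² = (J + 49)² = (49 + J)²)
√(-38*x(-6) - 3263) = √(-38*(49 - 6)² - 3263) = √(-38*43² - 3263) = √(-38*1849 - 3263) = √(-70262 - 3263) = √(-73525) = 5*I*√2941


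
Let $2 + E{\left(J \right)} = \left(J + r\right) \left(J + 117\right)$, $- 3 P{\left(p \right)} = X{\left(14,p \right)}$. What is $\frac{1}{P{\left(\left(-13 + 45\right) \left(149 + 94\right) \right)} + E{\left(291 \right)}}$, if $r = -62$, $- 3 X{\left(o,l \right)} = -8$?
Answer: $\frac{9}{840862} \approx 1.0703 \cdot 10^{-5}$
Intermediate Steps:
$X{\left(o,l \right)} = \frac{8}{3}$ ($X{\left(o,l \right)} = \left(- \frac{1}{3}\right) \left(-8\right) = \frac{8}{3}$)
$P{\left(p \right)} = - \frac{8}{9}$ ($P{\left(p \right)} = \left(- \frac{1}{3}\right) \frac{8}{3} = - \frac{8}{9}$)
$E{\left(J \right)} = -2 + \left(-62 + J\right) \left(117 + J\right)$ ($E{\left(J \right)} = -2 + \left(J - 62\right) \left(J + 117\right) = -2 + \left(-62 + J\right) \left(117 + J\right)$)
$\frac{1}{P{\left(\left(-13 + 45\right) \left(149 + 94\right) \right)} + E{\left(291 \right)}} = \frac{1}{- \frac{8}{9} + \left(-7256 + 291^{2} + 55 \cdot 291\right)} = \frac{1}{- \frac{8}{9} + \left(-7256 + 84681 + 16005\right)} = \frac{1}{- \frac{8}{9} + 93430} = \frac{1}{\frac{840862}{9}} = \frac{9}{840862}$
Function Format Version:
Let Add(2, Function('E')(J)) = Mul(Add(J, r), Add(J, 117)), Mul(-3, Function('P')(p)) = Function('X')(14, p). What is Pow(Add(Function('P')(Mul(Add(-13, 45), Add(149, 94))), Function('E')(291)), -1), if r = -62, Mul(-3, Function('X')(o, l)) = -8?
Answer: Rational(9, 840862) ≈ 1.0703e-5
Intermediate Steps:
Function('X')(o, l) = Rational(8, 3) (Function('X')(o, l) = Mul(Rational(-1, 3), -8) = Rational(8, 3))
Function('P')(p) = Rational(-8, 9) (Function('P')(p) = Mul(Rational(-1, 3), Rational(8, 3)) = Rational(-8, 9))
Function('E')(J) = Add(-2, Mul(Add(-62, J), Add(117, J))) (Function('E')(J) = Add(-2, Mul(Add(J, -62), Add(J, 117))) = Add(-2, Mul(Add(-62, J), Add(117, J))))
Pow(Add(Function('P')(Mul(Add(-13, 45), Add(149, 94))), Function('E')(291)), -1) = Pow(Add(Rational(-8, 9), Add(-7256, Pow(291, 2), Mul(55, 291))), -1) = Pow(Add(Rational(-8, 9), Add(-7256, 84681, 16005)), -1) = Pow(Add(Rational(-8, 9), 93430), -1) = Pow(Rational(840862, 9), -1) = Rational(9, 840862)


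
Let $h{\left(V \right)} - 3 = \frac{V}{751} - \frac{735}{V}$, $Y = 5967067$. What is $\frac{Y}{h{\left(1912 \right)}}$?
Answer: $\frac{8568183110104}{7411495} \approx 1.1561 \cdot 10^{6}$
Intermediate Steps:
$h{\left(V \right)} = 3 - \frac{735}{V} + \frac{V}{751}$ ($h{\left(V \right)} = 3 + \left(\frac{V}{751} - \frac{735}{V}\right) = 3 + \left(- \frac{735}{V} + \frac{V}{751}\right) = 3 - \frac{735}{V} + \frac{V}{751}$)
$\frac{Y}{h{\left(1912 \right)}} = \frac{5967067}{3 - \frac{735}{1912} + \frac{1}{751} \cdot 1912} = \frac{5967067}{3 - \frac{735}{1912} + \frac{1912}{751}} = \frac{5967067}{\frac{7411495}{1435912}} = 5967067 \cdot \frac{1435912}{7411495} = \frac{8568183110104}{7411495}$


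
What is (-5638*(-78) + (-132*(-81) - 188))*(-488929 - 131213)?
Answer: -279230098056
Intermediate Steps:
(-5638*(-78) + (-132*(-81) - 188))*(-488929 - 131213) = (439764 + (10692 - 188))*(-620142) = (439764 + 10504)*(-620142) = 450268*(-620142) = -279230098056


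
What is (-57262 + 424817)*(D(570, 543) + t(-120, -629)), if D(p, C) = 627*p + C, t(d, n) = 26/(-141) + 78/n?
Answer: 11667920446324175/88689 ≈ 1.3156e+11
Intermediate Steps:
t(d, n) = -26/141 + 78/n (t(d, n) = 26*(-1/141) + 78/n = -26/141 + 78/n)
D(p, C) = C + 627*p
(-57262 + 424817)*(D(570, 543) + t(-120, -629)) = (-57262 + 424817)*((543 + 627*570) + (-26/141 + 78/(-629))) = 367555*((543 + 357390) + (-26/141 + 78*(-1/629))) = 367555*(357933 + (-26/141 - 78/629)) = 367555*(357933 - 27352/88689) = 367555*(31744692485/88689) = 11667920446324175/88689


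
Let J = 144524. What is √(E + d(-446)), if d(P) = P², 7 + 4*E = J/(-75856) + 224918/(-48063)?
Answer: √165250942804863202804077/911466732 ≈ 446.00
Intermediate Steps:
E = -12382176329/3645866928 (E = -7/4 + (144524/(-75856) + 224918/(-48063))/4 = -7/4 + (144524*(-1/75856) + 224918*(-1/48063))/4 = -7/4 + (-36131/18964 - 224918/48063)/4 = -7/4 + (¼)*(-6001909205/911466732) = -7/4 - 6001909205/3645866928 = -12382176329/3645866928 ≈ -3.3962)
√(E + d(-446)) = √(-12382176329/3645866928 + (-446)²) = √(-12382176329/3645866928 + 198916) = √(725208883673719/3645866928) = √165250942804863202804077/911466732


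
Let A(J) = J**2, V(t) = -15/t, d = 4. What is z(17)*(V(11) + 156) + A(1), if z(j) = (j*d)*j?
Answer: 1966367/11 ≈ 1.7876e+5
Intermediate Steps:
z(j) = 4*j**2 (z(j) = (j*4)*j = (4*j)*j = 4*j**2)
z(17)*(V(11) + 156) + A(1) = (4*17**2)*(-15/11 + 156) + 1**2 = (4*289)*(-15*1/11 + 156) + 1 = 1156*(-15/11 + 156) + 1 = 1156*(1701/11) + 1 = 1966356/11 + 1 = 1966367/11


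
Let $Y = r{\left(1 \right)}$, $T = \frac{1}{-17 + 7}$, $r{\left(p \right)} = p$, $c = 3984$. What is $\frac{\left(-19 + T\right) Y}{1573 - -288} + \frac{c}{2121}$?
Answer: $\frac{24579043}{13157270} \approx 1.8681$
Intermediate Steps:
$T = - \frac{1}{10}$ ($T = \frac{1}{-10} = - \frac{1}{10} \approx -0.1$)
$Y = 1$
$\frac{\left(-19 + T\right) Y}{1573 - -288} + \frac{c}{2121} = \frac{\left(-19 - \frac{1}{10}\right) 1}{1573 - -288} + \frac{3984}{2121} = \frac{\left(- \frac{191}{10}\right) 1}{1573 + 288} + 3984 \cdot \frac{1}{2121} = - \frac{191}{10 \cdot 1861} + \frac{1328}{707} = \left(- \frac{191}{10}\right) \frac{1}{1861} + \frac{1328}{707} = - \frac{191}{18610} + \frac{1328}{707} = \frac{24579043}{13157270}$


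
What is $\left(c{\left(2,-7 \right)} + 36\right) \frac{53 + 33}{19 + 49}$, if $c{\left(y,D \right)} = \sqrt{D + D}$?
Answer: $\frac{774}{17} + \frac{43 i \sqrt{14}}{34} \approx 45.529 + 4.7321 i$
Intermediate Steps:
$c{\left(y,D \right)} = \sqrt{2} \sqrt{D}$ ($c{\left(y,D \right)} = \sqrt{2 D} = \sqrt{2} \sqrt{D}$)
$\left(c{\left(2,-7 \right)} + 36\right) \frac{53 + 33}{19 + 49} = \left(\sqrt{2} \sqrt{-7} + 36\right) \frac{53 + 33}{19 + 49} = \left(\sqrt{2} i \sqrt{7} + 36\right) \frac{86}{68} = \left(i \sqrt{14} + 36\right) 86 \cdot \frac{1}{68} = \left(36 + i \sqrt{14}\right) \frac{43}{34} = \frac{774}{17} + \frac{43 i \sqrt{14}}{34}$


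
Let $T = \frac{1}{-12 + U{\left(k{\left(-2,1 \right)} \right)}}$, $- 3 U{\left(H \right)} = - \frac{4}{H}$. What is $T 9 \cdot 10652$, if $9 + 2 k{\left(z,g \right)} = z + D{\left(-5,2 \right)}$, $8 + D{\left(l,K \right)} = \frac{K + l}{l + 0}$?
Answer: $- \frac{3307446}{419} \approx -7893.7$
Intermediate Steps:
$D{\left(l,K \right)} = -8 + \frac{K + l}{l}$ ($D{\left(l,K \right)} = -8 + \frac{K + l}{l + 0} = -8 + \frac{K + l}{l}$)
$k{\left(z,g \right)} = - \frac{41}{5} + \frac{z}{2}$ ($k{\left(z,g \right)} = - \frac{9}{2} + \frac{z - \left(7 - \frac{2}{-5}\right)}{2} = - \frac{9}{2} + \frac{z + \left(-7 + 2 \left(- \frac{1}{5}\right)\right)}{2} = - \frac{9}{2} + \frac{z - \frac{37}{5}}{2} = - \frac{9}{2} + \frac{- \frac{37}{5} + z}{2} = - \frac{9}{2} + \left(- \frac{37}{10} + \frac{z}{2}\right) = - \frac{41}{5} + \frac{z}{2}$)
$U{\left(H \right)} = \frac{4}{3 H}$ ($U{\left(H \right)} = - \frac{\left(-4\right) \frac{1}{H}}{3} = \frac{4}{3 H}$)
$T = - \frac{69}{838}$ ($T = \frac{1}{-12 + \frac{4}{3 \left(- \frac{41}{5} + \frac{1}{2} \left(-2\right)\right)}} = \frac{1}{-12 + \frac{4}{3 \left(- \frac{41}{5} - 1\right)}} = \frac{1}{-12 + \frac{4}{3 \left(- \frac{46}{5}\right)}} = \frac{1}{-12 + \frac{4}{3} \left(- \frac{5}{46}\right)} = \frac{1}{-12 - \frac{10}{69}} = \frac{1}{- \frac{838}{69}} = - \frac{69}{838} \approx -0.082339$)
$T 9 \cdot 10652 = \left(- \frac{69}{838}\right) 9 \cdot 10652 = \left(- \frac{621}{838}\right) 10652 = - \frac{3307446}{419}$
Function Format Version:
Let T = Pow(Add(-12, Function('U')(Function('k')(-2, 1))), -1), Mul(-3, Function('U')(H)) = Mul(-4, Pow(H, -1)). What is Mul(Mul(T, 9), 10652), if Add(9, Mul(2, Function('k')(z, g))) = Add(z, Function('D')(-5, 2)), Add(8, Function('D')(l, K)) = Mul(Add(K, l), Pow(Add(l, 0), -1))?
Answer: Rational(-3307446, 419) ≈ -7893.7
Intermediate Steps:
Function('D')(l, K) = Add(-8, Mul(Pow(l, -1), Add(K, l))) (Function('D')(l, K) = Add(-8, Mul(Add(K, l), Pow(Add(l, 0), -1))) = Add(-8, Mul(Add(K, l), Pow(l, -1))) = Add(-8, Mul(Pow(l, -1), Add(K, l))))
Function('k')(z, g) = Add(Rational(-41, 5), Mul(Rational(1, 2), z)) (Function('k')(z, g) = Add(Rational(-9, 2), Mul(Rational(1, 2), Add(z, Add(-7, Mul(2, Pow(-5, -1)))))) = Add(Rational(-9, 2), Mul(Rational(1, 2), Add(z, Add(-7, Mul(2, Rational(-1, 5)))))) = Add(Rational(-9, 2), Mul(Rational(1, 2), Add(z, Add(-7, Rational(-2, 5))))) = Add(Rational(-9, 2), Mul(Rational(1, 2), Add(z, Rational(-37, 5)))) = Add(Rational(-9, 2), Mul(Rational(1, 2), Add(Rational(-37, 5), z))) = Add(Rational(-9, 2), Add(Rational(-37, 10), Mul(Rational(1, 2), z))) = Add(Rational(-41, 5), Mul(Rational(1, 2), z)))
Function('U')(H) = Mul(Rational(4, 3), Pow(H, -1)) (Function('U')(H) = Mul(Rational(-1, 3), Mul(-4, Pow(H, -1))) = Mul(Rational(4, 3), Pow(H, -1)))
T = Rational(-69, 838) (T = Pow(Add(-12, Mul(Rational(4, 3), Pow(Add(Rational(-41, 5), Mul(Rational(1, 2), -2)), -1))), -1) = Pow(Add(-12, Mul(Rational(4, 3), Pow(Add(Rational(-41, 5), -1), -1))), -1) = Pow(Add(-12, Mul(Rational(4, 3), Pow(Rational(-46, 5), -1))), -1) = Pow(Add(-12, Mul(Rational(4, 3), Rational(-5, 46))), -1) = Pow(Add(-12, Rational(-10, 69)), -1) = Pow(Rational(-838, 69), -1) = Rational(-69, 838) ≈ -0.082339)
Mul(Mul(T, 9), 10652) = Mul(Mul(Rational(-69, 838), 9), 10652) = Mul(Rational(-621, 838), 10652) = Rational(-3307446, 419)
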